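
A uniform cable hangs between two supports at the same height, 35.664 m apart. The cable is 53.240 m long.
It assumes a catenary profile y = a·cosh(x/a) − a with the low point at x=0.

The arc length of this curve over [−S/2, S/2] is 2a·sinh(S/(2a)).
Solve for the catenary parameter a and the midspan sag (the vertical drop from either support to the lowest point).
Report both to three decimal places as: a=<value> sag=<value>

a=11.064 sag=17.764

seed: a₀ = √(S³/(24(L−S))) = √(35.664³/(24·17.576)) = 10.370016
iter 1: u=1.719573  f(a)=+2.789e+00  f'(a)=-4.504e+00  a ← 10.370016 − (+2.789e+00/-4.504e+00) = 10.989298
iter 2: u=1.622670  f(a)=+2.694e-01  f'(a)=-3.672e+00  a ← 10.989298 − (+2.694e-01/-3.672e+00) = 11.062651
iter 3: u=1.611910  f(a)=+3.106e-03  f'(a)=-3.588e+00  a ← 11.062651 − (+3.106e-03/-3.588e+00) = 11.063517
iter 4: u=1.611784  f(a)=+4.234e-07  f'(a)=-3.587e+00  a ← 11.063517 − (+4.234e-07/-3.587e+00) = 11.063517
iter 5: u=1.611784  f(a)=+7.105e-15  f'(a)=-3.587e+00  a ← 11.063517 − (+7.105e-15/-3.587e+00) = 11.063517
converged: |Δa| < 1e-12 after 5 iterations
sag = a·(cosh(S/(2a)) − 1) = 11.063517·(cosh(1.611784) − 1) = 17.764001
T_max/T_min = cosh(S/(2a)) = 2.605638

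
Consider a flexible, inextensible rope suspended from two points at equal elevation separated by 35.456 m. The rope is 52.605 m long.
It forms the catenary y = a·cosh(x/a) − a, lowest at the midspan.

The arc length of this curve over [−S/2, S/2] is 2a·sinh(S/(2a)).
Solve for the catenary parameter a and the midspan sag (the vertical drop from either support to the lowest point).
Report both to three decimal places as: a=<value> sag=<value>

seed: a₀ = √(S³/(24(L−S))) = √(35.456³/(24·17.149)) = 10.406617
iter 1: u=1.703531  f(a)=+2.667e+00  f'(a)=-4.357e+00  a ← 10.406617 − (+2.667e+00/-4.357e+00) = 11.018843
iter 2: u=1.608880  f(a)=+2.535e-01  f'(a)=-3.565e+00  a ← 11.018843 − (+2.535e-01/-3.565e+00) = 11.089958
iter 3: u=1.598563  f(a)=+2.821e-03  f'(a)=-3.486e+00  a ← 11.089958 − (+2.821e-03/-3.486e+00) = 11.090767
iter 4: u=1.598447  f(a)=+3.578e-07  f'(a)=-3.485e+00  a ← 11.090767 − (+3.578e-07/-3.485e+00) = 11.090767
iter 5: u=1.598447  f(a)=+7.105e-15  f'(a)=-3.485e+00  a ← 11.090767 − (+7.105e-15/-3.485e+00) = 11.090767
converged: |Δa| < 1e-12 after 5 iterations
sag = a·(cosh(S/(2a)) − 1) = 11.090767·(cosh(1.598447) − 1) = 17.454401
T_max/T_min = cosh(S/(2a)) = 2.573778

a=11.091 sag=17.454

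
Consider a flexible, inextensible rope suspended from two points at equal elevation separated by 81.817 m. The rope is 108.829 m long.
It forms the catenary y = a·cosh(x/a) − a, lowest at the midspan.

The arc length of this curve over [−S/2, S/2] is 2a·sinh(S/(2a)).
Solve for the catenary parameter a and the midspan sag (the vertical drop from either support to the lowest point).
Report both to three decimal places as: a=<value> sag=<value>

a=30.408 sag=31.926

seed: a₀ = √(S³/(24(L−S))) = √(81.817³/(24·27.012)) = 29.065737
iter 1: u=1.407448  f(a)=+2.805e+00  f'(a)=-2.254e+00  a ← 29.065737 − (+2.805e+00/-2.254e+00) = 30.310308
iter 2: u=1.349656  f(a)=+1.902e-01  f'(a)=-1.958e+00  a ← 30.310308 − (+1.902e-01/-1.958e+00) = 30.407482
iter 3: u=1.345343  f(a)=+1.016e-03  f'(a)=-1.937e+00  a ← 30.407482 − (+1.016e-03/-1.937e+00) = 30.408006
iter 4: u=1.345320  f(a)=+2.929e-08  f'(a)=-1.937e+00  a ← 30.408006 − (+2.929e-08/-1.937e+00) = 30.408006
iter 5: u=1.345320  f(a)=+0.000e+00  f'(a)=-1.937e+00  a ← 30.408006 − (+0.000e+00/-1.937e+00) = 30.408006
converged: |Δa| < 1e-12 after 5 iterations
sag = a·(cosh(S/(2a)) − 1) = 30.408006·(cosh(1.345320) − 1) = 31.926452
T_max/T_min = cosh(S/(2a)) = 2.049936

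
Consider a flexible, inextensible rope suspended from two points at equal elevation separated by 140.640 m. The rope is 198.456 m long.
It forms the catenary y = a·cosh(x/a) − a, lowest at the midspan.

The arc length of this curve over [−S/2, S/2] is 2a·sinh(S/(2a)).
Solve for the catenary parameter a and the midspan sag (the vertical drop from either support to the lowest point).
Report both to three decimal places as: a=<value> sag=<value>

seed: a₀ = √(S³/(24(L−S))) = √(140.640³/(24·57.816)) = 44.774799
iter 1: u=1.570526  f(a)=+7.564e+00  f'(a)=-3.278e+00  a ← 44.774799 − (+7.564e+00/-3.278e+00) = 47.082033
iter 2: u=1.493563  f(a)=+6.240e-01  f'(a)=-2.758e+00  a ← 47.082033 − (+6.240e-01/-2.758e+00) = 47.308287
iter 3: u=1.486420  f(a)=+5.090e-03  f'(a)=-2.713e+00  a ← 47.308287 − (+5.090e-03/-2.713e+00) = 47.310164
iter 4: u=1.486361  f(a)=+3.448e-07  f'(a)=-2.713e+00  a ← 47.310164 − (+3.448e-07/-2.713e+00) = 47.310164
iter 5: u=1.486361  f(a)=-2.842e-14  f'(a)=-2.713e+00  a ← 47.310164 − (-2.842e-14/-2.713e+00) = 47.310164
converged: |Δa| < 1e-12 after 5 iterations
sag = a·(cosh(S/(2a)) − 1) = 47.310164·(cosh(1.486361) − 1) = 62.619121
T_max/T_min = cosh(S/(2a)) = 2.323587

a=47.310 sag=62.619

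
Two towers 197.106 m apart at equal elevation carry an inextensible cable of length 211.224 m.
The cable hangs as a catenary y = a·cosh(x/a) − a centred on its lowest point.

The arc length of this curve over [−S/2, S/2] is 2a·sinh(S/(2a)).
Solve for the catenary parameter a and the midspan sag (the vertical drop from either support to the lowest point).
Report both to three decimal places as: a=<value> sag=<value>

a=151.923 sag=33.103

seed: a₀ = √(S³/(24(L−S))) = √(197.106³/(24·14.118)) = 150.334119
iter 1: u=0.655560  f(a)=+3.065e-01  f'(a)=-1.960e-01  a ← 150.334119 − (+3.065e-01/-1.960e-01) = 151.897694
iter 2: u=0.648812  f(a)=+4.847e-03  f'(a)=-1.899e-01  a ← 151.897694 − (+4.847e-03/-1.899e-01) = 151.923225
iter 3: u=0.648703  f(a)=+1.256e-06  f'(a)=-1.898e-01  a ← 151.923225 − (+1.256e-06/-1.898e-01) = 151.923231
iter 4: u=0.648703  f(a)=+1.137e-13  f'(a)=-1.898e-01  a ← 151.923231 − (+1.137e-13/-1.898e-01) = 151.923231
converged: |Δa| < 1e-12 after 4 iterations
sag = a·(cosh(S/(2a)) − 1) = 151.923231·(cosh(0.648703) − 1) = 33.102612
T_max/T_min = cosh(S/(2a)) = 1.217890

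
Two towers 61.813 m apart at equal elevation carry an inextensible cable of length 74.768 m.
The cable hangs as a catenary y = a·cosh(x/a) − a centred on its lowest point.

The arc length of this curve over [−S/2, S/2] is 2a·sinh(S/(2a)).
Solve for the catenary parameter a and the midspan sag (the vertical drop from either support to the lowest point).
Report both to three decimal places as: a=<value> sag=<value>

seed: a₀ = √(S³/(24(L−S))) = √(61.813³/(24·12.955)) = 27.561027
iter 1: u=1.121384  f(a)=+8.394e-01  f'(a)=-1.064e+00  a ← 27.561027 − (+8.394e-01/-1.064e+00) = 28.350093
iter 2: u=1.090173  f(a)=+3.740e-02  f'(a)=-9.709e-01  a ← 28.350093 − (+3.740e-02/-9.709e-01) = 28.388611
iter 3: u=1.088694  f(a)=+8.189e-05  f'(a)=-9.666e-01  a ← 28.388611 − (+8.189e-05/-9.666e-01) = 28.388695
iter 4: u=1.088690  f(a)=+3.946e-10  f'(a)=-9.666e-01  a ← 28.388695 − (+3.946e-10/-9.666e-01) = 28.388695
iter 5: u=1.088690  f(a)=+0.000e+00  f'(a)=-9.666e-01  a ← 28.388695 − (+0.000e+00/-9.666e-01) = 28.388695
converged: |Δa| < 1e-12 after 5 iterations
sag = a·(cosh(S/(2a)) − 1) = 28.388695·(cosh(1.088690) − 1) = 18.552560
T_max/T_min = cosh(S/(2a)) = 1.653519

a=28.389 sag=18.553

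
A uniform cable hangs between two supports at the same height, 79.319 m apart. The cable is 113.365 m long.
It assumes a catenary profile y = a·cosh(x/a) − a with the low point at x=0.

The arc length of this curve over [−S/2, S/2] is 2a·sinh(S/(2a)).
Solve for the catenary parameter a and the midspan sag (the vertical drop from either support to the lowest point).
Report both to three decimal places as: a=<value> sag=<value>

seed: a₀ = √(S³/(24(L−S))) = √(79.319³/(24·34.046)) = 24.713097
iter 1: u=1.604797  f(a)=+4.663e+00  f'(a)=-3.533e+00  a ← 24.713097 − (+4.663e+00/-3.533e+00) = 26.032725
iter 2: u=1.523448  f(a)=+3.995e-01  f'(a)=-2.952e+00  a ← 26.032725 − (+3.995e-01/-2.952e+00) = 26.168080
iter 3: u=1.515568  f(a)=+3.540e-03  f'(a)=-2.899e+00  a ← 26.168080 − (+3.540e-03/-2.899e+00) = 26.169301
iter 4: u=1.515497  f(a)=+2.834e-07  f'(a)=-2.899e+00  a ← 26.169301 − (+2.834e-07/-2.899e+00) = 26.169301
iter 5: u=1.515497  f(a)=+1.421e-14  f'(a)=-2.899e+00  a ← 26.169301 − (+1.421e-14/-2.899e+00) = 26.169301
converged: |Δa| < 1e-12 after 5 iterations
sag = a·(cosh(S/(2a)) − 1) = 26.169301·(cosh(1.515497) − 1) = 36.262567
T_max/T_min = cosh(S/(2a)) = 2.385691

a=26.169 sag=36.263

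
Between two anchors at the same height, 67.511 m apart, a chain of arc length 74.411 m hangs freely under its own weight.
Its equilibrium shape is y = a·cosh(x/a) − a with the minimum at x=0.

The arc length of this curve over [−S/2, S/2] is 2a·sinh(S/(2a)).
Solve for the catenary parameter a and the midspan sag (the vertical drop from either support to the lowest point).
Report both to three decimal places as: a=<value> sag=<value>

seed: a₀ = √(S³/(24(L−S))) = √(67.511³/(24·6.900)) = 43.105397
iter 1: u=0.783092  f(a)=+2.147e-01  f'(a)=-3.402e-01  a ← 43.105397 − (+2.147e-01/-3.402e-01) = 43.736416
iter 2: u=0.771794  f(a)=+4.805e-03  f'(a)=-3.251e-01  a ← 43.736416 − (+4.805e-03/-3.251e-01) = 43.751195
iter 3: u=0.771533  f(a)=+2.529e-06  f'(a)=-3.248e-01  a ← 43.751195 − (+2.529e-06/-3.248e-01) = 43.751203
iter 4: u=0.771533  f(a)=+6.821e-13  f'(a)=-3.248e-01  a ← 43.751203 − (+6.821e-13/-3.248e-01) = 43.751203
converged: |Δa| < 1e-12 after 4 iterations
sag = a·(cosh(S/(2a)) − 1) = 43.751203·(cosh(0.771533) − 1) = 13.680644
T_max/T_min = cosh(S/(2a)) = 1.312692

a=43.751 sag=13.681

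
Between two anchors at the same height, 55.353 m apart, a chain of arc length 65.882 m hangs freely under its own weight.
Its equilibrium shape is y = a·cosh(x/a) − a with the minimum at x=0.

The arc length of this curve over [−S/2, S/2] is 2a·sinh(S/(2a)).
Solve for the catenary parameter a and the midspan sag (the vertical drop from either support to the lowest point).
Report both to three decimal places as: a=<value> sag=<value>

a=26.616 sag=15.734

seed: a₀ = √(S³/(24(L−S))) = √(55.353³/(24·10.529)) = 25.906728
iter 1: u=1.068313  f(a)=+6.174e-01  f'(a)=-9.095e-01  a ← 25.906728 − (+6.174e-01/-9.095e-01) = 26.585609
iter 2: u=1.041033  f(a)=+2.510e-02  f'(a)=-8.369e-01  a ← 26.585609 − (+2.510e-02/-8.369e-01) = 26.615604
iter 3: u=1.039860  f(a)=+4.539e-05  f'(a)=-8.339e-01  a ← 26.615604 − (+4.539e-05/-8.339e-01) = 26.615658
iter 4: u=1.039858  f(a)=+1.490e-10  f'(a)=-8.339e-01  a ← 26.615658 − (+1.490e-10/-8.339e-01) = 26.615658
iter 5: u=1.039858  f(a)=+0.000e+00  f'(a)=-8.339e-01  a ← 26.615658 − (+0.000e+00/-8.339e-01) = 26.615658
converged: |Δa| < 1e-12 after 5 iterations
sag = a·(cosh(S/(2a)) − 1) = 26.615658·(cosh(1.039858) − 1) = 15.734109
T_max/T_min = cosh(S/(2a)) = 1.591160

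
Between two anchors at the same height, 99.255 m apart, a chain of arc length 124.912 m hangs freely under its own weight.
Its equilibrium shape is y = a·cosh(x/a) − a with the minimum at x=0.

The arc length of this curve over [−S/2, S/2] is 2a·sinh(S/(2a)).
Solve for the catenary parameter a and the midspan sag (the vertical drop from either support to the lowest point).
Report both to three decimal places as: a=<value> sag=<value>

seed: a₀ = √(S³/(24(L−S))) = √(99.255³/(24·25.657)) = 39.849239
iter 1: u=1.245381  f(a)=+2.065e+00  f'(a)=-1.499e+00  a ← 39.849239 − (+2.065e+00/-1.499e+00) = 41.226831
iter 2: u=1.203767  f(a)=+1.119e-01  f'(a)=-1.340e+00  a ← 41.226831 − (+1.119e-01/-1.340e+00) = 41.310317
iter 3: u=1.201334  f(a)=+3.704e-04  f'(a)=-1.331e+00  a ← 41.310317 − (+3.704e-04/-1.331e+00) = 41.310595
iter 4: u=1.201326  f(a)=+4.086e-09  f'(a)=-1.331e+00  a ← 41.310595 − (+4.086e-09/-1.331e+00) = 41.310595
iter 5: u=1.201326  f(a)=+1.421e-14  f'(a)=-1.331e+00  a ← 41.310595 − (+1.421e-14/-1.331e+00) = 41.310595
converged: |Δa| < 1e-12 after 5 iterations
sag = a·(cosh(S/(2a)) − 1) = 41.310595·(cosh(1.201326) − 1) = 33.571427
T_max/T_min = cosh(S/(2a)) = 1.812659

a=41.311 sag=33.571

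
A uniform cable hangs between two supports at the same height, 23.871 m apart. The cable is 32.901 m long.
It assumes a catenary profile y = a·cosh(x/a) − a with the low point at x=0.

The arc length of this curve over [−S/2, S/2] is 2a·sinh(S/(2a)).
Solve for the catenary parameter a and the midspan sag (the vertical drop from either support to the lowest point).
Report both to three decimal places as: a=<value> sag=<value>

a=8.338 sag=10.105

seed: a₀ = √(S³/(24(L−S))) = √(23.871³/(24·9.030)) = 7.922394
iter 1: u=1.506552  f(a)=+1.082e+00  f'(a)=-2.841e+00  a ← 7.922394 − (+1.082e+00/-2.841e+00) = 8.303252
iter 2: u=1.437449  f(a)=+8.291e-02  f'(a)=-2.421e+00  a ← 8.303252 − (+8.291e-02/-2.421e+00) = 8.337505
iter 3: u=1.431543  f(a)=+5.762e-04  f'(a)=-2.387e+00  a ← 8.337505 − (+5.762e-04/-2.387e+00) = 8.337746
iter 4: u=1.431502  f(a)=+2.826e-08  f'(a)=-2.387e+00  a ← 8.337746 − (+2.826e-08/-2.387e+00) = 8.337746
iter 5: u=1.431502  f(a)=-7.105e-15  f'(a)=-2.387e+00  a ← 8.337746 − (-7.105e-15/-2.387e+00) = 8.337746
converged: |Δa| < 1e-12 after 5 iterations
sag = a·(cosh(S/(2a)) − 1) = 8.337746·(cosh(1.431502) − 1) = 10.105056
T_max/T_min = cosh(S/(2a)) = 2.211965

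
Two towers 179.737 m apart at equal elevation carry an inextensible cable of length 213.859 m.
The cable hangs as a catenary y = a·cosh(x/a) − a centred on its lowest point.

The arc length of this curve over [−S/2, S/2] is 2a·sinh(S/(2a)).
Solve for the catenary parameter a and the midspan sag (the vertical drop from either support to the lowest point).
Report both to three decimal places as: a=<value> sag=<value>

seed: a₀ = √(S³/(24(L−S))) = √(179.737³/(24·34.122)) = 84.204126
iter 1: u=1.067270  f(a)=+1.997e+00  f'(a)=-9.066e-01  a ← 84.204126 − (+1.997e+00/-9.066e-01) = 86.406729
iter 2: u=1.040064  f(a)=+8.104e-02  f'(a)=-8.344e-01  a ← 86.406729 − (+8.104e-02/-8.344e-01) = 86.503850
iter 3: u=1.038896  f(a)=+1.460e-04  f'(a)=-8.314e-01  a ← 86.503850 − (+1.460e-04/-8.314e-01) = 86.504026
iter 4: u=1.038894  f(a)=+4.753e-10  f'(a)=-8.314e-01  a ← 86.504026 − (+4.753e-10/-8.314e-01) = 86.504026
iter 5: u=1.038894  f(a)=+5.684e-14  f'(a)=-8.314e-01  a ← 86.504026 − (+5.684e-14/-8.314e-01) = 86.504026
converged: |Δa| < 1e-12 after 5 iterations
sag = a·(cosh(S/(2a)) − 1) = 86.504026·(cosh(1.038894) − 1) = 51.034567
T_max/T_min = cosh(S/(2a)) = 1.589968

a=86.504 sag=51.035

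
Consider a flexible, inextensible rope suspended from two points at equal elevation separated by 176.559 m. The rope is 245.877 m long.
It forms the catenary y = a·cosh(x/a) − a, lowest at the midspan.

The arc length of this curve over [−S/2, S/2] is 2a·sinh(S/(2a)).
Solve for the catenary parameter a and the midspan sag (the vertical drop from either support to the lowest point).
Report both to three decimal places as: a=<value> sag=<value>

seed: a₀ = √(S³/(24(L−S))) = √(176.559³/(24·69.318)) = 57.518315
iter 1: u=1.534807  f(a)=+8.638e+00  f'(a)=-3.028e+00  a ← 57.518315 − (+8.638e+00/-3.028e+00) = 60.370914
iter 2: u=1.462285  f(a)=+6.842e-01  f'(a)=-2.566e+00  a ← 60.370914 − (+6.842e-01/-2.566e+00) = 60.637572
iter 3: u=1.455855  f(a)=+5.108e-03  f'(a)=-2.527e+00  a ← 60.637572 − (+5.108e-03/-2.527e+00) = 60.639593
iter 4: u=1.455806  f(a)=+2.894e-07  f'(a)=-2.527e+00  a ← 60.639593 − (+2.894e-07/-2.527e+00) = 60.639593
iter 5: u=1.455806  f(a)=+2.842e-14  f'(a)=-2.527e+00  a ← 60.639593 − (+2.842e-14/-2.527e+00) = 60.639593
converged: |Δa| < 1e-12 after 5 iterations
sag = a·(cosh(S/(2a)) − 1) = 60.639593·(cosh(1.455806) − 1) = 76.440803
T_max/T_min = cosh(S/(2a)) = 2.260576

a=60.640 sag=76.441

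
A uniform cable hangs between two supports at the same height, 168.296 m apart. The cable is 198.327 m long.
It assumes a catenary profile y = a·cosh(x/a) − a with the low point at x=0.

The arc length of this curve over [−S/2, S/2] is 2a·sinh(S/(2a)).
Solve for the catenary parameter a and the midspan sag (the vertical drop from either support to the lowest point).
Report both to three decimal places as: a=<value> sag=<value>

a=83.417 sag=46.166

seed: a₀ = √(S³/(24(L−S))) = √(168.296³/(24·30.031)) = 81.324270
iter 1: u=1.034722  f(a)=+1.649e+00  f'(a)=-8.207e-01  a ← 81.324270 − (+1.649e+00/-8.207e-01) = 83.333795
iter 2: u=1.009770  f(a)=+6.311e-02  f'(a)=-7.590e-01  a ← 83.333795 − (+6.311e-02/-7.590e-01) = 83.416942
iter 3: u=1.008764  f(a)=+1.005e-04  f'(a)=-7.566e-01  a ← 83.416942 − (+1.005e-04/-7.566e-01) = 83.417075
iter 4: u=1.008762  f(a)=+2.562e-10  f'(a)=-7.566e-01  a ← 83.417075 − (+2.562e-10/-7.566e-01) = 83.417075
iter 5: u=1.008762  f(a)=+2.842e-14  f'(a)=-7.566e-01  a ← 83.417075 − (+2.842e-14/-7.566e-01) = 83.417075
converged: |Δa| < 1e-12 after 5 iterations
sag = a·(cosh(S/(2a)) − 1) = 83.417075·(cosh(1.008762) − 1) = 46.166134
T_max/T_min = cosh(S/(2a)) = 1.553437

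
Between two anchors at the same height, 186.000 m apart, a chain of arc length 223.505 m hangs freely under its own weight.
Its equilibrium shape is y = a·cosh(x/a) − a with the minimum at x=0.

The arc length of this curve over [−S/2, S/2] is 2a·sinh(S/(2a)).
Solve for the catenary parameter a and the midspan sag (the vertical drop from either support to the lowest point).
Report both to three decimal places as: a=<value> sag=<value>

seed: a₀ = √(S³/(24(L−S))) = √(186.000³/(24·37.505)) = 84.551090
iter 1: u=1.099927  f(a)=+2.335e+00  f'(a)=-9.992e-01  a ← 84.551090 − (+2.335e+00/-9.992e-01) = 86.888102
iter 2: u=1.070342  f(a)=+1.003e-01  f'(a)=-9.150e-01  a ← 86.888102 − (+1.003e-01/-9.150e-01) = 86.997736
iter 3: u=1.068993  f(a)=+2.036e-04  f'(a)=-9.113e-01  a ← 86.997736 − (+2.036e-04/-9.113e-01) = 86.997959
iter 4: u=1.068991  f(a)=+8.417e-10  f'(a)=-9.113e-01  a ← 86.997959 − (+8.417e-10/-9.113e-01) = 86.997959
iter 5: u=1.068991  f(a)=+0.000e+00  f'(a)=-9.113e-01  a ← 86.997959 − (+0.000e+00/-9.113e-01) = 86.997959
converged: |Δa| < 1e-12 after 5 iterations
sag = a·(cosh(S/(2a)) − 1) = 86.997959·(cosh(1.068991) − 1) = 54.625719
T_max/T_min = cosh(S/(2a)) = 1.627897

a=86.998 sag=54.626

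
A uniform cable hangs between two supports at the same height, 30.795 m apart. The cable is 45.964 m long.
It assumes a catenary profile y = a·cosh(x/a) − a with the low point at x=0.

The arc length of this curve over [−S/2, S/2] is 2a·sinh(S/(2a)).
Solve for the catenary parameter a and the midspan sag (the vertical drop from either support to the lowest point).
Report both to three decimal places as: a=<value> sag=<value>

seed: a₀ = √(S³/(24(L−S))) = √(30.795³/(24·15.169)) = 8.956456
iter 1: u=1.719151  f(a)=+2.406e+00  f'(a)=-4.500e+00  a ← 8.956456 − (+2.406e+00/-4.500e+00) = 9.491113
iter 2: u=1.622307  f(a)=+2.323e-01  f'(a)=-3.670e+00  a ← 9.491113 − (+2.323e-01/-3.670e+00) = 9.554410
iter 3: u=1.611559  f(a)=+2.676e-03  f'(a)=-3.585e+00  a ← 9.554410 − (+2.676e-03/-3.585e+00) = 9.555157
iter 4: u=1.611434  f(a)=+3.641e-07  f'(a)=-3.585e+00  a ← 9.555157 − (+3.641e-07/-3.585e+00) = 9.555157
iter 5: u=1.611434  f(a)=+0.000e+00  f'(a)=-3.585e+00  a ← 9.555157 − (+0.000e+00/-3.585e+00) = 9.555157
converged: |Δa| < 1e-12 after 5 iterations
sag = a·(cosh(S/(2a)) − 1) = 9.555157·(cosh(1.611434) − 1) = 15.334065
T_max/T_min = cosh(S/(2a)) = 2.604795

a=9.555 sag=15.334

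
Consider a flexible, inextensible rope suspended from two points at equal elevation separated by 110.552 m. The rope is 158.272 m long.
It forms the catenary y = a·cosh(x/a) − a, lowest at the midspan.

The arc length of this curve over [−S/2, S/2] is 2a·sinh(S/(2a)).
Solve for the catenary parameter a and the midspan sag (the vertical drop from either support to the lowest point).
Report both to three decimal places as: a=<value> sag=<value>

a=36.382 sag=50.717

seed: a₀ = √(S³/(24(L−S))) = √(110.552³/(24·47.720)) = 34.347416
iter 1: u=1.609320  f(a)=+6.575e+00  f'(a)=-3.568e+00  a ← 34.347416 − (+6.575e+00/-3.568e+00) = 36.189992
iter 2: u=1.527384  f(a)=+5.661e-01  f'(a)=-2.978e+00  a ← 36.189992 − (+5.661e-01/-2.978e+00) = 36.380098
iter 3: u=1.519402  f(a)=+5.071e-03  f'(a)=-2.925e+00  a ← 36.380098 − (+5.071e-03/-2.925e+00) = 36.381832
iter 4: u=1.519330  f(a)=+4.149e-07  f'(a)=-2.924e+00  a ← 36.381832 − (+4.149e-07/-2.924e+00) = 36.381832
iter 5: u=1.519330  f(a)=+0.000e+00  f'(a)=-2.924e+00  a ← 36.381832 − (+0.000e+00/-2.924e+00) = 36.381832
converged: |Δa| < 1e-12 after 5 iterations
sag = a·(cosh(S/(2a)) − 1) = 36.381832·(cosh(1.519330) − 1) = 50.716642
T_max/T_min = cosh(S/(2a)) = 2.394010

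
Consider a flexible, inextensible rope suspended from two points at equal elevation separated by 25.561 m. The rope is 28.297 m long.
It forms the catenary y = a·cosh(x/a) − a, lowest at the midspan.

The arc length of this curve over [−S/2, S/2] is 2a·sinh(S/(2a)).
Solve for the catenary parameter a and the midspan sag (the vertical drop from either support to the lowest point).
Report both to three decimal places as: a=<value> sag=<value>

seed: a₀ = √(S³/(24(L−S))) = √(25.561³/(24·2.736)) = 15.947885
iter 1: u=0.801392  f(a)=+8.921e-02  f'(a)=-3.657e-01  a ← 15.947885 − (+8.921e-02/-3.657e-01) = 16.191858
iter 2: u=0.789316  f(a)=+2.088e-03  f'(a)=-3.487e-01  a ← 16.191858 − (+2.088e-03/-3.487e-01) = 16.197846
iter 3: u=0.789025  f(a)=+1.205e-06  f'(a)=-3.483e-01  a ← 16.197846 − (+1.205e-06/-3.483e-01) = 16.197850
iter 4: u=0.789024  f(a)=+3.944e-13  f'(a)=-3.483e-01  a ← 16.197850 − (+3.944e-13/-3.483e-01) = 16.197850
converged: |Δa| < 1e-12 after 4 iterations
sag = a·(cosh(S/(2a)) − 1) = 16.197850·(cosh(0.789024) − 1) = 5.309135
T_max/T_min = cosh(S/(2a)) = 1.327768

a=16.198 sag=5.309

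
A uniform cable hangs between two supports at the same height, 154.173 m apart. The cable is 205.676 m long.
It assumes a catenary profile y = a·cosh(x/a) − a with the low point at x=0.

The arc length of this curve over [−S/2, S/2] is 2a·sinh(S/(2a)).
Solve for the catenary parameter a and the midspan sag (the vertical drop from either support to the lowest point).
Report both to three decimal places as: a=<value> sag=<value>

a=56.991 sag=60.583

seed: a₀ = √(S³/(24(L−S))) = √(154.173³/(24·51.503)) = 54.449087
iter 1: u=1.415754  f(a)=+5.415e+00  f'(a)=-2.299e+00  a ← 54.449087 − (+5.415e+00/-2.299e+00) = 56.804240
iter 2: u=1.357055  f(a)=+3.711e-01  f'(a)=-1.994e+00  a ← 56.804240 − (+3.711e-01/-1.994e+00) = 56.990386
iter 3: u=1.352623  f(a)=+2.027e-03  f'(a)=-1.972e+00  a ← 56.990386 − (+2.027e-03/-1.972e+00) = 56.991414
iter 4: u=1.352598  f(a)=+6.122e-08  f'(a)=-1.972e+00  a ← 56.991414 − (+6.122e-08/-1.972e+00) = 56.991414
iter 5: u=1.352598  f(a)=-2.842e-14  f'(a)=-1.972e+00  a ← 56.991414 − (-2.842e-14/-1.972e+00) = 56.991414
converged: |Δa| < 1e-12 after 5 iterations
sag = a·(cosh(S/(2a)) − 1) = 56.991414·(cosh(1.352598) − 1) = 60.582713
T_max/T_min = cosh(S/(2a)) = 2.063015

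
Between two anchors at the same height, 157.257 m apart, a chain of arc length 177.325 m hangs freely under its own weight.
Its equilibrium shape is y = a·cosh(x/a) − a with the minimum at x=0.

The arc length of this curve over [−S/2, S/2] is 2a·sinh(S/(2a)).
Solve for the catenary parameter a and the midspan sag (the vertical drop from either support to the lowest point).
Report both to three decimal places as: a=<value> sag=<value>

a=91.530 sag=35.902

seed: a₀ = √(S³/(24(L−S))) = √(157.257³/(24·20.068)) = 89.858117
iter 1: u=0.875029  f(a)=+7.824e-01  f'(a)=-4.818e-01  a ← 89.858117 − (+7.824e-01/-4.818e-01) = 91.482075
iter 2: u=0.859496  f(a)=+2.171e-02  f'(a)=-4.554e-01  a ← 91.482075 − (+2.171e-02/-4.554e-01) = 91.529758
iter 3: u=0.859048  f(a)=+1.778e-05  f'(a)=-4.547e-01  a ← 91.529758 − (+1.778e-05/-4.547e-01) = 91.529797
iter 4: u=0.859048  f(a)=+1.199e-11  f'(a)=-4.547e-01  a ← 91.529797 − (+1.199e-11/-4.547e-01) = 91.529797
converged: |Δa| < 1e-12 after 4 iterations
sag = a·(cosh(S/(2a)) − 1) = 91.529797·(cosh(0.859048) − 1) = 35.901528
T_max/T_min = cosh(S/(2a)) = 1.392239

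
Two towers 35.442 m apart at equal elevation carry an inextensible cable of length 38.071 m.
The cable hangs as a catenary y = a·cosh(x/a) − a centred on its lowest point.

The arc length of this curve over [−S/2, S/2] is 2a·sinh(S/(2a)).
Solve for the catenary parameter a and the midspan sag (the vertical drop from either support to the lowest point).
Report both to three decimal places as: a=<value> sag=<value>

a=26.854 sag=6.062

seed: a₀ = √(S³/(24(L−S))) = √(35.442³/(24·2.629)) = 26.562957
iter 1: u=0.667132  f(a)=+5.913e-02  f'(a)=-2.069e-01  a ← 26.562957 − (+5.913e-02/-2.069e-01) = 26.848741
iter 2: u=0.660031  f(a)=+9.678e-04  f'(a)=-2.002e-01  a ← 26.848741 − (+9.678e-04/-2.002e-01) = 26.853576
iter 3: u=0.659912  f(a)=+2.688e-07  f'(a)=-2.001e-01  a ← 26.853576 − (+2.688e-07/-2.001e-01) = 26.853577
iter 4: u=0.659912  f(a)=+1.421e-14  f'(a)=-2.001e-01  a ← 26.853577 − (+1.421e-14/-2.001e-01) = 26.853577
converged: |Δa| < 1e-12 after 4 iterations
sag = a·(cosh(S/(2a)) − 1) = 26.853577·(cosh(0.659912) − 1) = 6.062450
T_max/T_min = cosh(S/(2a)) = 1.225760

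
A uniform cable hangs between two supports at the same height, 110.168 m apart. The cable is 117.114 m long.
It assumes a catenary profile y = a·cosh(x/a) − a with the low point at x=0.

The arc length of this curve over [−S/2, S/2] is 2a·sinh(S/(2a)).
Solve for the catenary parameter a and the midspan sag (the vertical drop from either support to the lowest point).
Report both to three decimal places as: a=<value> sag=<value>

seed: a₀ = √(S³/(24(L−S))) = √(110.168³/(24·6.946)) = 89.559196
iter 1: u=0.615057  f(a)=+1.326e-01  f'(a)=-1.611e-01  a ← 89.559196 − (+1.326e-01/-1.611e-01) = 90.382299
iter 2: u=0.609456  f(a)=+1.850e-03  f'(a)=-1.566e-01  a ← 90.382299 − (+1.850e-03/-1.566e-01) = 90.394112
iter 3: u=0.609376  f(a)=+3.715e-07  f'(a)=-1.565e-01  a ← 90.394112 − (+3.715e-07/-1.565e-01) = 90.394114
iter 4: u=0.609376  f(a)=+1.421e-14  f'(a)=-1.565e-01  a ← 90.394114 − (+1.421e-14/-1.565e-01) = 90.394114
converged: |Δa| < 1e-12 after 4 iterations
sag = a·(cosh(S/(2a)) − 1) = 90.394114·(cosh(0.609376) − 1) = 17.309266
T_max/T_min = cosh(S/(2a)) = 1.191487

a=90.394 sag=17.309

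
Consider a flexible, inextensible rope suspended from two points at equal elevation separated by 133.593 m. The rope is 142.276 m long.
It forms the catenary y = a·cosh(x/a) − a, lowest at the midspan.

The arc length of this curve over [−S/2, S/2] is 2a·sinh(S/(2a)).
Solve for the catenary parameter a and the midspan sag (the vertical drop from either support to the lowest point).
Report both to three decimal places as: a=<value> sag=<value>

a=107.991 sag=21.325

seed: a₀ = √(S³/(24(L−S))) = √(133.593³/(24·8.683)) = 106.963359
iter 1: u=0.624480  f(a)=+1.709e-01  f'(a)=-1.688e-01  a ← 106.963359 − (+1.709e-01/-1.688e-01) = 107.975882
iter 2: u=0.618624  f(a)=+2.457e-03  f'(a)=-1.640e-01  a ← 107.975882 − (+2.457e-03/-1.640e-01) = 107.990867
iter 3: u=0.618538  f(a)=+5.243e-07  f'(a)=-1.639e-01  a ← 107.990867 − (+5.243e-07/-1.639e-01) = 107.990870
iter 4: u=0.618538  f(a)=-2.842e-14  f'(a)=-1.639e-01  a ← 107.990870 − (-2.842e-14/-1.639e-01) = 107.990870
converged: |Δa| < 1e-12 after 4 iterations
sag = a·(cosh(S/(2a)) − 1) = 107.990870·(cosh(0.618538) − 1) = 21.325189
T_max/T_min = cosh(S/(2a)) = 1.197472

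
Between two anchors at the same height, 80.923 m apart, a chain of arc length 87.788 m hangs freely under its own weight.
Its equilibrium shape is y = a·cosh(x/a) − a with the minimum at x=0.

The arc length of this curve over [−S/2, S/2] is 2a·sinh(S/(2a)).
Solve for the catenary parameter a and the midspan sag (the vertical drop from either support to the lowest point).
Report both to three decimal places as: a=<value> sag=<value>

a=57.421 sag=14.855

seed: a₀ = √(S³/(24(L−S))) = √(80.923³/(24·6.865)) = 56.712928
iter 1: u=0.713444  f(a)=+1.768e-01  f'(a)=-2.546e-01  a ← 56.712928 − (+1.768e-01/-2.546e-01) = 57.407413
iter 2: u=0.704813  f(a)=+3.301e-03  f'(a)=-2.452e-01  a ← 57.407413 − (+3.301e-03/-2.452e-01) = 57.420875
iter 3: u=0.704648  f(a)=+1.199e-06  f'(a)=-2.450e-01  a ← 57.420875 − (+1.199e-06/-2.450e-01) = 57.420879
iter 4: u=0.704648  f(a)=+1.563e-13  f'(a)=-2.450e-01  a ← 57.420879 − (+1.563e-13/-2.450e-01) = 57.420879
converged: |Δa| < 1e-12 after 4 iterations
sag = a·(cosh(S/(2a)) − 1) = 57.420879·(cosh(0.704648) − 1) = 14.855262
T_max/T_min = cosh(S/(2a)) = 1.258708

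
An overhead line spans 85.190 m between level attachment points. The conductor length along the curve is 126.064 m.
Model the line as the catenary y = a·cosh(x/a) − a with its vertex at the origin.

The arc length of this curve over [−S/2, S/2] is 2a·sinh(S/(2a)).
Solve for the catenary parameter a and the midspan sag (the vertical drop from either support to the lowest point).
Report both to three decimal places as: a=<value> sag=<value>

seed: a₀ = √(S³/(24(L−S))) = √(85.190³/(24·40.874)) = 25.104625
iter 1: u=1.696699  f(a)=+6.303e+00  f'(a)=-4.295e+00  a ← 25.104625 − (+6.303e+00/-4.295e+00) = 26.572054
iter 2: u=1.603000  f(a)=+5.949e-01  f'(a)=-3.520e+00  a ← 26.572054 − (+5.949e-01/-3.520e+00) = 26.741086
iter 3: u=1.592867  f(a)=+6.519e-03  f'(a)=-3.443e+00  a ← 26.741086 − (+6.519e-03/-3.443e+00) = 26.742979
iter 4: u=1.592754  f(a)=+8.019e-07  f'(a)=-3.442e+00  a ← 26.742979 − (+8.019e-07/-3.442e+00) = 26.742980
iter 5: u=1.592754  f(a)=+1.421e-14  f'(a)=-3.442e+00  a ← 26.742980 − (+1.421e-14/-3.442e+00) = 26.742980
converged: |Δa| < 1e-12 after 5 iterations
sag = a·(cosh(S/(2a)) − 1) = 26.742980·(cosh(1.592754) − 1) = 41.727598
T_max/T_min = cosh(S/(2a)) = 2.560320

a=26.743 sag=41.728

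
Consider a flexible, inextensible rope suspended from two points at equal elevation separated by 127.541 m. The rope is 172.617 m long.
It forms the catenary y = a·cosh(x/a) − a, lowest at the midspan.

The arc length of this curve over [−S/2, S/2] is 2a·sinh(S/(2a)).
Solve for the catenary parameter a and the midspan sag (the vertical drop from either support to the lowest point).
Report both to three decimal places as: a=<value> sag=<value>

a=45.947 sag=51.830

seed: a₀ = √(S³/(24(L−S))) = √(127.541³/(24·45.076)) = 43.792165
iter 1: u=1.456208  f(a)=+5.028e+00  f'(a)=-2.530e+00  a ← 43.792165 − (+5.028e+00/-2.530e+00) = 45.779789
iter 2: u=1.392984  f(a)=+3.626e-01  f'(a)=-2.177e+00  a ← 45.779789 − (+3.626e-01/-2.177e+00) = 45.946352
iter 3: u=1.387934  f(a)=+2.209e-03  f'(a)=-2.150e+00  a ← 45.946352 − (+2.209e-03/-2.150e+00) = 45.947380
iter 4: u=1.387903  f(a)=+8.314e-08  f'(a)=-2.150e+00  a ← 45.947380 − (+8.314e-08/-2.150e+00) = 45.947380
iter 5: u=1.387903  f(a)=+0.000e+00  f'(a)=-2.150e+00  a ← 45.947380 − (+0.000e+00/-2.150e+00) = 45.947380
converged: |Δa| < 1e-12 after 5 iterations
sag = a·(cosh(S/(2a)) − 1) = 45.947380·(cosh(1.387903) − 1) = 51.829503
T_max/T_min = cosh(S/(2a)) = 2.128019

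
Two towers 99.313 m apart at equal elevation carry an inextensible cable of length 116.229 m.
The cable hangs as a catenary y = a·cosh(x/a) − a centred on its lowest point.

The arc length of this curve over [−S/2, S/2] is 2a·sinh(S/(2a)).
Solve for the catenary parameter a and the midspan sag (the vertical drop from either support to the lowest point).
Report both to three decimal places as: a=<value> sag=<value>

a=50.328 sag=26.550

seed: a₀ = √(S³/(24(L−S))) = √(99.313³/(24·16.916)) = 49.119585
iter 1: u=1.010931  f(a)=+8.857e-01  f'(a)=-7.618e-01  a ← 49.119585 − (+8.857e-01/-7.618e-01) = 50.282295
iter 2: u=0.987554  f(a)=+3.242e-02  f'(a)=-7.069e-01  a ← 50.282295 − (+3.242e-02/-7.069e-01) = 50.328163
iter 3: u=0.986654  f(a)=+4.711e-05  f'(a)=-7.049e-01  a ← 50.328163 − (+4.711e-05/-7.049e-01) = 50.328230
iter 4: u=0.986653  f(a)=+9.980e-11  f'(a)=-7.049e-01  a ← 50.328230 − (+9.980e-11/-7.049e-01) = 50.328230
iter 5: u=0.986653  f(a)=-1.421e-14  f'(a)=-7.049e-01  a ← 50.328230 − (-1.421e-14/-7.049e-01) = 50.328230
converged: |Δa| < 1e-12 after 5 iterations
sag = a·(cosh(S/(2a)) − 1) = 50.328230·(cosh(0.986653) − 1) = 26.549763
T_max/T_min = cosh(S/(2a)) = 1.527532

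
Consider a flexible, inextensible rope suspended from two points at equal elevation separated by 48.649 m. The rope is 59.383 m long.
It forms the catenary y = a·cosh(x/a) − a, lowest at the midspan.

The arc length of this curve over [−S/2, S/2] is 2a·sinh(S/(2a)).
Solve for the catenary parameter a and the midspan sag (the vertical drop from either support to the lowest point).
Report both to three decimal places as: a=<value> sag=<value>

a=21.808 sag=15.032

seed: a₀ = √(S³/(24(L−S))) = √(48.649³/(24·10.734)) = 21.140948
iter 1: u=1.150587  f(a)=+7.333e-01  f'(a)=-1.156e+00  a ← 21.140948 − (+7.333e-01/-1.156e+00) = 21.775081
iter 2: u=1.117080  f(a)=+3.429e-02  f'(a)=-1.051e+00  a ← 21.775081 − (+3.429e-02/-1.051e+00) = 21.807719
iter 3: u=1.115408  f(a)=+8.311e-05  f'(a)=-1.045e+00  a ← 21.807719 − (+8.311e-05/-1.045e+00) = 21.807799
iter 4: u=1.115404  f(a)=+4.908e-10  f'(a)=-1.045e+00  a ← 21.807799 − (+4.908e-10/-1.045e+00) = 21.807799
iter 5: u=1.115404  f(a)=+7.105e-15  f'(a)=-1.045e+00  a ← 21.807799 − (+7.105e-15/-1.045e+00) = 21.807799
converged: |Δa| < 1e-12 after 5 iterations
sag = a·(cosh(S/(2a)) − 1) = 21.807799·(cosh(1.115404) − 1) = 15.031925
T_max/T_min = cosh(S/(2a)) = 1.689291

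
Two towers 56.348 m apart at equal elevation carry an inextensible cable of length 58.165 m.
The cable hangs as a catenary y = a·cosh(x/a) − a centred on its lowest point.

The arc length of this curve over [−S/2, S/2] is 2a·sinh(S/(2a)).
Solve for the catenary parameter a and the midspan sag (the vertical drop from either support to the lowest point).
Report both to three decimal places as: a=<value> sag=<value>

a=64.360 sag=6.266

seed: a₀ = √(S³/(24(L−S))) = √(56.348³/(24·1.817)) = 64.052292
iter 1: u=0.439859  f(a)=+1.766e-02  f'(a)=-5.784e-02  a ← 64.052292 − (+1.766e-02/-5.784e-02) = 64.357590
iter 2: u=0.437773  f(a)=+1.270e-04  f'(a)=-5.701e-02  a ← 64.357590 − (+1.270e-04/-5.701e-02) = 64.359819
iter 3: u=0.437758  f(a)=+6.683e-09  f'(a)=-5.700e-02  a ← 64.359819 − (+6.683e-09/-5.700e-02) = 64.359819
iter 4: u=0.437758  f(a)=-7.105e-15  f'(a)=-5.700e-02  a ← 64.359819 − (-7.105e-15/-5.700e-02) = 64.359819
converged: |Δa| < 1e-12 after 4 iterations
sag = a·(cosh(S/(2a)) − 1) = 64.359819·(cosh(0.437758) − 1) = 6.265800
T_max/T_min = cosh(S/(2a)) = 1.097356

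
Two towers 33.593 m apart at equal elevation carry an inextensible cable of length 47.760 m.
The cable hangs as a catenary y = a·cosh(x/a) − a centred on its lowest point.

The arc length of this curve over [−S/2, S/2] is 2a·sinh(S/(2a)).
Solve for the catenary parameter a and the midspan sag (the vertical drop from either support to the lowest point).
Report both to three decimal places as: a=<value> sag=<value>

seed: a₀ = √(S³/(24(L−S))) = √(33.593³/(24·14.167)) = 10.559142
iter 1: u=1.590707  f(a)=+1.904e+00  f'(a)=-3.427e+00  a ← 10.559142 − (+1.904e+00/-3.427e+00) = 11.114854
iter 2: u=1.511176  f(a)=+1.607e-01  f'(a)=-2.871e+00  a ← 11.114854 − (+1.607e-01/-2.871e+00) = 11.170817
iter 3: u=1.503605  f(a)=+1.376e-03  f'(a)=-2.822e+00  a ← 11.170817 − (+1.376e-03/-2.822e+00) = 11.171305
iter 4: u=1.503540  f(a)=+1.029e-07  f'(a)=-2.821e+00  a ← 11.171305 − (+1.029e-07/-2.821e+00) = 11.171305
iter 5: u=1.503540  f(a)=+7.105e-15  f'(a)=-2.821e+00  a ← 11.171305 − (+7.105e-15/-2.821e+00) = 11.171305
converged: |Δa| < 1e-12 after 5 iterations
sag = a·(cosh(S/(2a)) − 1) = 11.171305·(cosh(1.503540) − 1) = 15.192543
T_max/T_min = cosh(S/(2a)) = 2.359961

a=11.171 sag=15.193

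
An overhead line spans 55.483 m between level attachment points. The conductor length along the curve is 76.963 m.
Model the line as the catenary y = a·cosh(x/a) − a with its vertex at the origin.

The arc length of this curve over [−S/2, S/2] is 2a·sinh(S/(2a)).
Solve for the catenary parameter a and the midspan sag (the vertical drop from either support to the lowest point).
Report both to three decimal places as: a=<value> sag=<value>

seed: a₀ = √(S³/(24(L−S))) = √(55.483³/(24·21.480)) = 18.201918
iter 1: u=1.524098  f(a)=+2.637e+00  f'(a)=-2.956e+00  a ← 18.201918 − (+2.637e+00/-2.956e+00) = 19.094122
iter 2: u=1.452882  f(a)=+2.063e-01  f'(a)=-2.510e+00  a ← 19.094122 − (+2.063e-01/-2.510e+00) = 19.176319
iter 3: u=1.446654  f(a)=+1.499e-03  f'(a)=-2.474e+00  a ← 19.176319 − (+1.499e-03/-2.474e+00) = 19.176925
iter 4: u=1.446608  f(a)=+8.046e-08  f'(a)=-2.473e+00  a ← 19.176925 − (+8.046e-08/-2.473e+00) = 19.176925
iter 5: u=1.446608  f(a)=+0.000e+00  f'(a)=-2.473e+00  a ← 19.176925 − (+0.000e+00/-2.473e+00) = 19.176925
converged: |Δa| < 1e-12 after 5 iterations
sag = a·(cosh(S/(2a)) − 1) = 19.176925·(cosh(1.446608) − 1) = 23.818195
T_max/T_min = cosh(S/(2a)) = 2.242024

a=19.177 sag=23.818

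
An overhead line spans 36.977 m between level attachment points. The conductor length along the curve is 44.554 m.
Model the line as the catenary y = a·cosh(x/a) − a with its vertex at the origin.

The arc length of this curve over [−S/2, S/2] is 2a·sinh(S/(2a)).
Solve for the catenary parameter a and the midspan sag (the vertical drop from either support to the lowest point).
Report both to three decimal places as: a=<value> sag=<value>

seed: a₀ = √(S³/(24(L−S))) = √(36.977³/(24·7.577)) = 16.674132
iter 1: u=1.108813  f(a)=+4.797e-01  f'(a)=-1.026e+00  a ← 16.674132 − (+4.797e-01/-1.026e+00) = 17.141818
iter 2: u=1.078561  f(a)=+2.092e-02  f'(a)=-9.379e-01  a ← 17.141818 − (+2.092e-02/-9.379e-01) = 17.164124
iter 3: u=1.077160  f(a)=+4.382e-05  f'(a)=-9.340e-01  a ← 17.164124 − (+4.382e-05/-9.340e-01) = 17.164171
iter 4: u=1.077157  f(a)=+1.931e-10  f'(a)=-9.340e-01  a ← 17.164171 − (+1.931e-10/-9.340e-01) = 17.164171
iter 5: u=1.077157  f(a)=+0.000e+00  f'(a)=-9.340e-01  a ← 17.164171 − (+0.000e+00/-9.340e-01) = 17.164171
converged: |Δa| < 1e-12 after 5 iterations
sag = a·(cosh(S/(2a)) − 1) = 17.164171·(cosh(1.077157) − 1) = 10.958302
T_max/T_min = cosh(S/(2a)) = 1.638440

a=17.164 sag=10.958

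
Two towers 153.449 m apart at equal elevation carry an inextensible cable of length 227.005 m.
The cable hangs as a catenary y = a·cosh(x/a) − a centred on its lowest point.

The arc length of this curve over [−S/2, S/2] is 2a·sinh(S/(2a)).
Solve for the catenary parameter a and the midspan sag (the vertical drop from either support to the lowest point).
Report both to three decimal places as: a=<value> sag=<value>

seed: a₀ = √(S³/(24(L−S))) = √(153.449³/(24·73.556)) = 45.240919
iter 1: u=1.695909  f(a)=+1.133e+01  f'(a)=-4.288e+00  a ← 45.240919 − (+1.133e+01/-4.288e+00) = 47.883391
iter 2: u=1.602320  f(a)=+1.069e+00  f'(a)=-3.514e+00  a ← 47.883391 − (+1.069e+00/-3.514e+00) = 48.187479
iter 3: u=1.592208  f(a)=+1.169e-02  f'(a)=-3.438e+00  a ← 48.187479 − (+1.169e-02/-3.438e+00) = 48.190879
iter 4: u=1.592096  f(a)=+1.433e-06  f'(a)=-3.437e+00  a ← 48.190879 − (+1.433e-06/-3.437e+00) = 48.190880
iter 5: u=1.592096  f(a)=+2.842e-14  f'(a)=-3.437e+00  a ← 48.190880 − (+2.842e-14/-3.437e+00) = 48.190880
converged: |Δa| < 1e-12 after 5 iterations
sag = a·(cosh(S/(2a)) − 1) = 48.190880·(cosh(1.592096) − 1) = 75.118400
T_max/T_min = cosh(S/(2a)) = 2.558768

a=48.191 sag=75.118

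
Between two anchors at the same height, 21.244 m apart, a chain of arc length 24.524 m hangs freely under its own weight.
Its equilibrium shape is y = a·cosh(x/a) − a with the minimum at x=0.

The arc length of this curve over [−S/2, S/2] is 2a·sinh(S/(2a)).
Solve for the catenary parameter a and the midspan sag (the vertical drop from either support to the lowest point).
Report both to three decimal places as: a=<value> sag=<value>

seed: a₀ = √(S³/(24(L−S))) = √(21.244³/(24·3.280)) = 11.036005
iter 1: u=0.962486  f(a)=+1.553e-01  f'(a)=-6.513e-01  a ← 11.036005 − (+1.553e-01/-6.513e-01) = 11.274470
iter 2: u=0.942129  f(a)=+5.177e-03  f'(a)=-6.086e-01  a ← 11.274470 − (+5.177e-03/-6.086e-01) = 11.282976
iter 3: u=0.941418  f(a)=+6.191e-06  f'(a)=-6.071e-01  a ← 11.282976 − (+6.191e-06/-6.071e-01) = 11.282986
iter 4: u=0.941417  f(a)=+8.878e-12  f'(a)=-6.071e-01  a ← 11.282986 − (+8.878e-12/-6.071e-01) = 11.282986
iter 5: u=0.941417  f(a)=+0.000e+00  f'(a)=-6.071e-01  a ← 11.282986 − (+0.000e+00/-6.071e-01) = 11.282986
converged: |Δa| < 1e-12 after 5 iterations
sag = a·(cosh(S/(2a)) − 1) = 11.282986·(cosh(0.941417) − 1) = 5.380219
T_max/T_min = cosh(S/(2a)) = 1.476844

a=11.283 sag=5.380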